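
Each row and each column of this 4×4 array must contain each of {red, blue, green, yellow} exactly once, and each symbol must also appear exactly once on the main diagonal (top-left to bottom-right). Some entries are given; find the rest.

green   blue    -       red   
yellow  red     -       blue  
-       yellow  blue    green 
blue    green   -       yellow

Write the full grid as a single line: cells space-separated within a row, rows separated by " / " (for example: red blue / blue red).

green blue yellow red / yellow red green blue / red yellow blue green / blue green red yellow

(r1,c3) = yellow
(r2,c3) = green
(r3,c1) = red
(r4,c3) = red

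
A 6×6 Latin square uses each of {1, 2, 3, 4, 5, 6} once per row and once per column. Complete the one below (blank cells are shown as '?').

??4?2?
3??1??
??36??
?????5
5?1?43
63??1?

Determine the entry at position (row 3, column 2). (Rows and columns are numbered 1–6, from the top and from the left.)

2

Cell (r1,c1): row 1 has {2,4}; column 1 has {3,5,6} → 1.
Cell (r1,c6): row 1 has {1,2,4}; column 6 has {3,5} → 6.
Cell (r3,c5): row 3 has {3,6}; column 5 has {1,2,4} → 5.
Cell (r5,c4): row 5 has {1,3,4,5}; column 4 has {1,6} → 2.
Cell (r1,c2): row 1 has {1,2,4,6}; column 2 has {3} → 5.
Cell (r1,c4): row 1 has {1,2,4,5,6}; column 4 has {1,2,6} → 3.
Cell (r2,c5): row 2 has {1,3}; column 5 has {1,2,4,5} → 6.
Cell (r4,c4): row 4 has {5}; column 4 has {1,2,3,6} → 4.
Cell (r4,c5): row 4 has {4,5}; column 5 has {1,2,4,5,6} → 3.
Cell (r5,c2): row 5 has {1,2,3,4,5}; column 2 has {3,5} → 6.
Cell (r6,c4): row 6 has {1,3,6}; column 4 has {1,2,3,4,6} → 5.
Cell (r4,c1): row 4 has {3,4,5}; column 1 has {1,3,5,6} → 2.
Cell (r4,c2): row 4 has {2,3,4,5}; column 2 has {3,5,6} → 1.
Cell (r4,c3): row 4 has {1,2,3,4,5}; column 3 has {1,3,4} → 6.
Cell (r6,c3): row 6 has {1,3,5,6}; column 3 has {1,3,4,6} → 2.
Cell (r6,c6): row 6 has {1,2,3,5,6}; column 6 has {3,5,6} → 4.
Cell (r2,c3): row 2 has {1,3,6}; column 3 has {1,2,3,4,6} → 5.
Cell (r2,c6): row 2 has {1,3,5,6}; column 6 has {3,4,5,6} → 2.
Cell (r3,c1): row 3 has {3,5,6}; column 1 has {1,2,3,5,6} → 4.
Cell (r3,c2): row 3 has {3,4,5,6}; column 2 has {1,3,5,6} → 2.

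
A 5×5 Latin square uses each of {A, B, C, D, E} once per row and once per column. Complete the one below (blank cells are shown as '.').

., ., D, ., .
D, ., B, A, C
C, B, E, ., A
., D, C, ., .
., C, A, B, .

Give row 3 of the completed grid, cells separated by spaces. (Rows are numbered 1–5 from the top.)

At row 2, column 2: row 2 has {A,B,C,D}; column 2 has {B,C,D}; that leaves E.
At row 3, column 4: row 3 has {A,B,C,E}; column 4 has {A,B}; that leaves D.

C B E D A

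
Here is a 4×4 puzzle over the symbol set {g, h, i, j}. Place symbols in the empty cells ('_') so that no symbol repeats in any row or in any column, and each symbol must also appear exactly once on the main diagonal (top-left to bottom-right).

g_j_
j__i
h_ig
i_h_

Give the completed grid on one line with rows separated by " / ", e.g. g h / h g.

g i j h / j h g i / h j i g / i g h j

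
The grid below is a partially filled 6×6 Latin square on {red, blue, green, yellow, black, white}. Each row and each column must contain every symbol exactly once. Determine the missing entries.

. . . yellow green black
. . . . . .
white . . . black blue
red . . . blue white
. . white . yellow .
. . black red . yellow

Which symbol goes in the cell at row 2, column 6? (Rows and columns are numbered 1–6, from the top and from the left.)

green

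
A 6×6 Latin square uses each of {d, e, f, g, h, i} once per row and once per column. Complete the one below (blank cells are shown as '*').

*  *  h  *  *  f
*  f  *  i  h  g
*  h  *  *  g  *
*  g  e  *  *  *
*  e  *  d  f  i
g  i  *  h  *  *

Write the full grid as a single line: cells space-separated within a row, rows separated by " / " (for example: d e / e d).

At row 1, column 2: row 1 has {f,h}; column 2 has {e,f,g,h,i}; that leaves d.
At row 2, column 3: row 2 has {f,g,h,i}; column 3 has {e,h}; that leaves d.
At row 4, column 4: row 4 has {e,g}; column 4 has {d,h,i}; that leaves f.
At row 5, column 1: row 5 has {d,e,f,i}; column 1 has {g}; that leaves h.
At row 5, column 3: row 5 has {d,e,f,h,i}; column 3 has {d,e,h}; that leaves g.
At row 6, column 3: row 6 has {g,h,i}; column 3 has {d,e,g,h}; that leaves f.
At row 2, column 1: row 2 has {d,f,g,h,i}; column 1 has {g,h}; that leaves e.
At row 3, column 3: row 3 has {g,h}; column 3 has {d,e,f,g,h}; that leaves i.
At row 3, column 4: row 3 has {g,h,i}; column 4 has {d,f,h,i}; that leaves e.
At row 3, column 6: row 3 has {e,g,h,i}; column 6 has {f,g,i}; that leaves d.
At row 4, column 6: row 4 has {e,f,g}; column 6 has {d,f,g,i}; that leaves h.
At row 6, column 6: row 6 has {f,g,h,i}; column 6 has {d,f,g,h,i}; that leaves e.
At row 1, column 1: row 1 has {d,f,h}; column 1 has {e,g,h}; that leaves i.
At row 1, column 4: row 1 has {d,f,h,i}; column 4 has {d,e,f,h,i}; that leaves g.
At row 1, column 5: row 1 has {d,f,g,h,i}; column 5 has {f,g,h}; that leaves e.
At row 3, column 1: row 3 has {d,e,g,h,i}; column 1 has {e,g,h,i}; that leaves f.
At row 4, column 1: row 4 has {e,f,g,h}; column 1 has {e,f,g,h,i}; that leaves d.
At row 4, column 5: row 4 has {d,e,f,g,h}; column 5 has {e,f,g,h}; that leaves i.
At row 6, column 5: row 6 has {e,f,g,h,i}; column 5 has {e,f,g,h,i}; that leaves d.

i d h g e f / e f d i h g / f h i e g d / d g e f i h / h e g d f i / g i f h d e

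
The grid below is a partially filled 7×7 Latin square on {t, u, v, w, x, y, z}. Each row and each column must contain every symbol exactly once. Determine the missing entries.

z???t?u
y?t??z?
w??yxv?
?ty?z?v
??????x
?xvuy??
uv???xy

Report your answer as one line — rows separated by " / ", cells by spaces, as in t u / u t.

z w x v t y u / y u t x v z w / w z u y x v t / x t y w z u v / v y w z u t x / t x v u y w z / u v z t w x y

(r2,c7) = w
(r4,c1) = x
(r4,c4) = w
(r4,c6) = u
(r6,c1) = t
(r6,c6) = w
(r6,c7) = z
(r7,c5) = w
(r1,c6) = y
(r2,c2) = u
(r2,c5) = v
(r3,c2) = z
(r3,c3) = u
(r3,c7) = t
(r5,c1) = v
(r5,c5) = u
(r5,c6) = t
(r7,c3) = z
(r7,c4) = t
(r1,c2) = w
(r1,c3) = x
(r1,c4) = v
(r2,c4) = x
(r5,c2) = y
(r5,c3) = w
(r5,c4) = z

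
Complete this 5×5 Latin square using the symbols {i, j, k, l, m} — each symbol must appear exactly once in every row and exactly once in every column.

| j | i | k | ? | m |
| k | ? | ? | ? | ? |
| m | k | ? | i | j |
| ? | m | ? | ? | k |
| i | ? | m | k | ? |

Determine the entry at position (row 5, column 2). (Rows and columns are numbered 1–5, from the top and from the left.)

(r1,c4): row 1 has {i,j,k,m}; column 4 has {i,k}, so it must be l.
(r3,c3): row 3 has {i,j,k,m}; column 3 has {k,m}, so it must be l.
(r4,c1): row 4 has {k,m}; column 1 has {i,j,k,m}, so it must be l.
(r4,c4): row 4 has {k,l,m}; column 4 has {i,k,l}, so it must be j.
(r5,c5): row 5 has {i,k,m}; column 5 has {j,k,m}, so it must be l.
(r2,c4): row 2 has {k}; column 4 has {i,j,k,l}, so it must be m.
(r2,c5): row 2 has {k,m}; column 5 has {j,k,l,m}, so it must be i.
(r4,c3): row 4 has {j,k,l,m}; column 3 has {k,l,m}, so it must be i.
(r5,c2): row 5 has {i,k,l,m}; column 2 has {i,k,m}, so it must be j.

j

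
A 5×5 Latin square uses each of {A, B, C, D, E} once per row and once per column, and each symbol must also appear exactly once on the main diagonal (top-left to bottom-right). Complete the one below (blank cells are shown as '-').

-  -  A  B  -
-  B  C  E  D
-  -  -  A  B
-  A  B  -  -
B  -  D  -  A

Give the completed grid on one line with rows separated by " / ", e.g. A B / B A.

C D A B E / A B C E D / D C E A B / E A B D C / B E D C A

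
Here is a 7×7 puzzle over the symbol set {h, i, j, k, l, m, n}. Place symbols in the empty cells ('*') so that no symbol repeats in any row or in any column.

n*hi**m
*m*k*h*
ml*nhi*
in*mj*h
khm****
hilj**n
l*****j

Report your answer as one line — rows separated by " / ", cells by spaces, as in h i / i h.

n j h i l k m / j m n k i h l / m l j n h i k / i n k m j l h / k h m l n j i / h i l j k m n / l k i h m n j

(r2,c1) = j
(r3,c7) = k
(r4,c3) = k
(r4,c6) = l
(r5,c4) = l
(r5,c7) = i
(r7,c2) = k
(r7,c4) = h
(r1,c2) = j
(r1,c6) = k
(r2,c7) = l
(r3,c3) = j
(r5,c5) = n
(r5,c6) = j
(r6,c6) = m
(r7,c6) = n
(r1,c5) = l
(r2,c5) = i
(r6,c5) = k
(r7,c3) = i
(r7,c5) = m
(r2,c3) = n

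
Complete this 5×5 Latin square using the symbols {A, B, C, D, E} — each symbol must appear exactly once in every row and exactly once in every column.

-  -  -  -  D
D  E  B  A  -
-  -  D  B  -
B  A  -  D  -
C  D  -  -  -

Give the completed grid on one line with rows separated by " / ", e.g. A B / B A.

A B E C D / D E B A C / E C D B A / B A C D E / C D A E B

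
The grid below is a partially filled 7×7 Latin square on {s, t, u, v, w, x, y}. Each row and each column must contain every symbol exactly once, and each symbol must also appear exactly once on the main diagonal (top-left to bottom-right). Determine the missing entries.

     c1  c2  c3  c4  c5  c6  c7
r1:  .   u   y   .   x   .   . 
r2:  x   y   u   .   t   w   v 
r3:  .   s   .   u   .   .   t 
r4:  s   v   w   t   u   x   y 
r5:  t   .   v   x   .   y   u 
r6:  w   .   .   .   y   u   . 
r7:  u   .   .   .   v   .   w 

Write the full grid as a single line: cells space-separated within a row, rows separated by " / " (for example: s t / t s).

v u y w x t s / x y u s t w v / y s x u w v t / s v w t u x y / t w v x s y u / w t s v y u x / u x t y v s w

row 1 has {u,x,y}; column 1 has {s,t,u,w,x}; the diagonal has {t,u,w,y} — only v is left for (r1,c1).
row 1 has {u,v,x,y}; column 7 has {t,u,v,w,y} — only s is left for (r1,c7).
row 2 has {t,u,v,w,x,y}; column 4 has {t,u,x} — only s is left for (r2,c4).
row 3 has {s,t,u}; column 1 has {s,t,u,v,w,x} — only y is left for (r3,c1).
row 3 has {s,t,u,y}; column 3 has {u,v,w,y}; the diagonal has {t,u,v,w,y} — only x is left for (r3,c3).
row 3 has {s,t,u,x,y}; column 5 has {t,u,v,x,y} — only w is left for (r3,c5).
row 3 has {s,t,u,w,x,y}; column 6 has {u,w,x,y} — only v is left for (r3,c6).
row 5 has {t,u,v,x,y}; column 2 has {s,u,v,y} — only w is left for (r5,c2).
row 5 has {t,u,v,w,x,y}; column 5 has {t,u,v,w,x,y}; the diagonal has {t,u,v,w,x,y} — only s is left for (r5,c5).
row 6 has {u,w,y}; column 4 has {s,t,u,x} — only v is left for (r6,c4).
row 6 has {u,v,w,y}; column 7 has {s,t,u,v,w,y} — only x is left for (r6,c7).
row 7 has {u,v,w}; column 4 has {s,t,u,v,x} — only y is left for (r7,c4).
row 1 has {s,u,v,x,y}; column 4 has {s,t,u,v,x,y} — only w is left for (r1,c4).
row 1 has {s,u,v,w,x,y}; column 6 has {u,v,w,x,y} — only t is left for (r1,c6).
row 6 has {u,v,w,x,y}; column 2 has {s,u,v,w,y} — only t is left for (r6,c2).
row 6 has {t,u,v,w,x,y}; column 3 has {u,v,w,x,y} — only s is left for (r6,c3).
row 7 has {u,v,w,y}; column 2 has {s,t,u,v,w,y} — only x is left for (r7,c2).
row 7 has {u,v,w,x,y}; column 3 has {s,u,v,w,x,y} — only t is left for (r7,c3).
row 7 has {t,u,v,w,x,y}; column 6 has {t,u,v,w,x,y} — only s is left for (r7,c6).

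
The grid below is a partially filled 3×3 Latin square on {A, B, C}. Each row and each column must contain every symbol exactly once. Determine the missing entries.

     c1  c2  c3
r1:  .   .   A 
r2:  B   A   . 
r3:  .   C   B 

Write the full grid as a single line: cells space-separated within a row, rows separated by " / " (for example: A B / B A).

Cell (r1,c1): row 1 has {A}; column 1 has {B} → C.
Cell (r1,c2): row 1 has {A,C}; column 2 has {A,C} → B.
Cell (r2,c3): row 2 has {A,B}; column 3 has {A,B} → C.
Cell (r3,c1): row 3 has {B,C}; column 1 has {B,C} → A.

C B A / B A C / A C B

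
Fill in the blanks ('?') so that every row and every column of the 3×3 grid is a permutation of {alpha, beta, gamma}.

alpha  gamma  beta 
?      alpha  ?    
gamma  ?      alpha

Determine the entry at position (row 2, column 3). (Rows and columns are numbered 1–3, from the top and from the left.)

(r2,c1) = beta
(r2,c3) = gamma

gamma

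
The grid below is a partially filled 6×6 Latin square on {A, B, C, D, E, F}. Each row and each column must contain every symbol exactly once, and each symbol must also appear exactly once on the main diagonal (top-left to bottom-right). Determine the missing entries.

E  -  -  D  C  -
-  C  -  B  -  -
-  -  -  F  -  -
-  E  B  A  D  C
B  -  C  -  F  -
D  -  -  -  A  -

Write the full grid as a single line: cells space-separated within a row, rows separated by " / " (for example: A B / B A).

(r2,c5) = E
(r3,c3) = D
(r3,c5) = B
(r4,c1) = F
(r5,c4) = E
(r6,c4) = C
(r6,c6) = B
(r2,c1) = A
(r2,c3) = F
(r2,c6) = D
(r3,c1) = C
(r3,c2) = A
(r3,c6) = E
(r5,c2) = D
(r5,c6) = A
(r6,c2) = F
(r6,c3) = E
(r1,c2) = B
(r1,c3) = A
(r1,c6) = F

E B A D C F / A C F B E D / C A D F B E / F E B A D C / B D C E F A / D F E C A B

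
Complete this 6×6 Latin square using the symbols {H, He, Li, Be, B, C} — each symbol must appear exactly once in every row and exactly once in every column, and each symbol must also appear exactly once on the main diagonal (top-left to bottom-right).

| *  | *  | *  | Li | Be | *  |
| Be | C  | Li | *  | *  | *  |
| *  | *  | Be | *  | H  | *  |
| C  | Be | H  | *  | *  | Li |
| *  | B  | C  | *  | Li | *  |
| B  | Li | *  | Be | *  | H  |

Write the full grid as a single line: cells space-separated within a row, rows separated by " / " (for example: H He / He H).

He H B Li Be C / Be C Li H B He / Li He Be C H B / C Be H B He Li / H B C He Li Be / B Li He Be C H

(r1,c1) = He
(r1,c2) = H
(r1,c3) = B
(r1,c6) = C
(r3,c1) = Li
(r3,c2) = He
(r3,c6) = B
(r4,c4) = B
(r4,c5) = He
(r5,c1) = H
(r5,c4) = He
(r5,c6) = Be
(r6,c3) = He
(r6,c5) = C
(r2,c4) = H
(r2,c5) = B
(r2,c6) = He
(r3,c4) = C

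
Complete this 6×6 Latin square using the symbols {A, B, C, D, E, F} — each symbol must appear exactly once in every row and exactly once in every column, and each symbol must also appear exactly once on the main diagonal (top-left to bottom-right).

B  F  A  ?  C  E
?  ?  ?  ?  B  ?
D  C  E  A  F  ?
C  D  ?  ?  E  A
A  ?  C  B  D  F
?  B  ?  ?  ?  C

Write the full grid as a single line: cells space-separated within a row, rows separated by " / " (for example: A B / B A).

B F A D C E / E A F C B D / D C E A F B / C D B F E A / A E C B D F / F B D E A C

row 1 has {A,B,C,E,F}; column 4 has {A,B} — only D is left for (r1,c4).
row 2 has {B}; column 2 has {B,C,D,F}; the diagonal has {B,C,D,E} — only A is left for (r2,c2).
row 2 has {A,B}; column 6 has {A,C,E,F} — only D is left for (r2,c6).
row 3 has {A,C,D,E,F}; column 6 has {A,C,D,E,F} — only B is left for (r3,c6).
row 4 has {A,C,D,E}; column 4 has {A,B,D}; the diagonal has {A,B,C,D,E} — only F is left for (r4,c4).
row 5 has {A,B,C,D,F}; column 2 has {A,B,C,D,F} — only E is left for (r5,c2).
row 6 has {B,C}; column 4 has {A,B,D,F} — only E is left for (r6,c4).
row 6 has {B,C,E}; column 5 has {B,C,D,E,F} — only A is left for (r6,c5).
row 2 has {A,B,D}; column 3 has {A,C,E} — only F is left for (r2,c3).
row 2 has {A,B,D,F}; column 4 has {A,B,D,E,F} — only C is left for (r2,c4).
row 4 has {A,C,D,E,F}; column 3 has {A,C,E,F} — only B is left for (r4,c3).
row 6 has {A,B,C,E}; column 1 has {A,B,C,D} — only F is left for (r6,c1).
row 6 has {A,B,C,E,F}; column 3 has {A,B,C,E,F} — only D is left for (r6,c3).
row 2 has {A,B,C,D,F}; column 1 has {A,B,C,D,F} — only E is left for (r2,c1).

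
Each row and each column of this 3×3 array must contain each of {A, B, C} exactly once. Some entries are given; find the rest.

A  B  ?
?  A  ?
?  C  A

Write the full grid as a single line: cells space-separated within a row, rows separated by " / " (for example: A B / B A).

(r1,c3) = C
(r2,c3) = B
(r3,c1) = B
(r2,c1) = C

A B C / C A B / B C A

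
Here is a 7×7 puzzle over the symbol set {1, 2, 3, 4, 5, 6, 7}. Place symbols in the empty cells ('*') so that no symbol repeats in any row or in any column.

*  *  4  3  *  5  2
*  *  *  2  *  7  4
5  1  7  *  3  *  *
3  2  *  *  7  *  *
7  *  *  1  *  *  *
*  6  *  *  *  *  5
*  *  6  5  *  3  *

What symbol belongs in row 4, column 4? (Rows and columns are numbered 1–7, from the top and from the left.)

At row 1, column 2: row 1 has {2,3,4,5}; column 2 has {1,2,6}; that leaves 7.
At row 3, column 7: row 3 has {1,3,5,7}; column 7 has {2,4,5}; that leaves 6.
At row 4, column 7: row 4 has {2,3,7}; column 7 has {2,4,5,6}; that leaves 1.
At row 5, column 7: row 5 has {1,7}; column 7 has {1,2,4,5,6}; that leaves 3.
At row 7, column 2: row 7 has {3,5,6}; column 2 has {1,2,6,7}; that leaves 4.
At row 7, column 7: row 7 has {3,4,5,6}; column 7 has {1,2,3,4,5,6}; that leaves 7.
At row 3, column 4: row 3 has {1,3,5,6,7}; column 4 has {1,2,3,5}; that leaves 4.
At row 3, column 6: row 3 has {1,3,4,5,6,7}; column 6 has {3,5,7}; that leaves 2.
At row 4, column 3: row 4 has {1,2,3,7}; column 3 has {4,6,7}; that leaves 5.
At row 4, column 4: row 4 has {1,2,3,5,7}; column 4 has {1,2,3,4,5}; that leaves 6.

6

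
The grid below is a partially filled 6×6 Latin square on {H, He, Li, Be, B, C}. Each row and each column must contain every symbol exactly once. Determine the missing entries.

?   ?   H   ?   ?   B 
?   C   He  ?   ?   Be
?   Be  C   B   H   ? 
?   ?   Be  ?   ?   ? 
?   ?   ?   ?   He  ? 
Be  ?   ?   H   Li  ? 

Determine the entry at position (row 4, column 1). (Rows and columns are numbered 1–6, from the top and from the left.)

(r2,c4) = Li
(r2,c5) = B
(r4,c5) = C
(r6,c3) = B
(r1,c5) = Be
(r2,c1) = H
(r4,c4) = He
(r5,c3) = Li
(r6,c2) = He
(r6,c6) = C
(r1,c2) = Li
(r1,c4) = C
(r5,c4) = Be
(r5,c6) = H
(r1,c1) = He
(r3,c1) = Li
(r3,c6) = He
(r4,c1) = B

B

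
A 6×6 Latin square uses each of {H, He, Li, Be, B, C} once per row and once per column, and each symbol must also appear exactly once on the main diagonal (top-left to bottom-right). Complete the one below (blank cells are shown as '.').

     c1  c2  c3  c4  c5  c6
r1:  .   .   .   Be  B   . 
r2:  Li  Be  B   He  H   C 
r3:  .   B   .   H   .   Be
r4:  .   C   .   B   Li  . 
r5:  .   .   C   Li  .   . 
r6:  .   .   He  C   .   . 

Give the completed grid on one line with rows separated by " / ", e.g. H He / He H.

C He H Be B Li / Li Be B He H C / He B Li H C Be / H C Be B Li He / Be H C Li He B / B Li He C Be H

Cell (r3,c3): row 3 has {H,Be,B}; column 3 has {He,B,C}; the diagonal has {Be,B} → Li.
Cell (r5,c5): row 5 has {Li,C}; column 5 has {H,Li,B}; the diagonal has {Li,Be,B} → He.
Cell (r6,c5): row 6 has {He,C}; column 5 has {H,He,Li,B} → Be.
Cell (r6,c6): row 6 has {He,Be,C}; column 6 has {Be,C}; the diagonal has {He,Li,Be,B} → H.
Cell (r1,c1): row 1 has {Be,B}; column 1 has {Li}; the diagonal has {H,He,Li,Be,B} → C.
Cell (r1,c3): row 1 has {Be,B,C}; column 3 has {He,Li,B,C} → H.
Cell (r3,c1): row 3 has {H,Li,Be,B}; column 1 has {Li,C} → He.
Cell (r3,c5): row 3 has {H,He,Li,Be,B}; column 5 has {H,He,Li,Be,B} → C.
Cell (r4,c3): row 4 has {Li,B,C}; column 3 has {H,He,Li,B,C} → Be.
Cell (r4,c6): row 4 has {Li,Be,B,C}; column 6 has {H,Be,C} → He.
Cell (r5,c2): row 5 has {He,Li,C}; column 2 has {Be,B,C} → H.
Cell (r5,c6): row 5 has {H,He,Li,C}; column 6 has {H,He,Be,C} → B.
Cell (r6,c1): row 6 has {H,He,Be,C}; column 1 has {He,Li,C} → B.
Cell (r6,c2): row 6 has {H,He,Be,B,C}; column 2 has {H,Be,B,C} → Li.
Cell (r1,c2): row 1 has {H,Be,B,C}; column 2 has {H,Li,Be,B,C} → He.
Cell (r1,c6): row 1 has {H,He,Be,B,C}; column 6 has {H,He,Be,B,C} → Li.
Cell (r4,c1): row 4 has {He,Li,Be,B,C}; column 1 has {He,Li,B,C} → H.
Cell (r5,c1): row 5 has {H,He,Li,B,C}; column 1 has {H,He,Li,B,C} → Be.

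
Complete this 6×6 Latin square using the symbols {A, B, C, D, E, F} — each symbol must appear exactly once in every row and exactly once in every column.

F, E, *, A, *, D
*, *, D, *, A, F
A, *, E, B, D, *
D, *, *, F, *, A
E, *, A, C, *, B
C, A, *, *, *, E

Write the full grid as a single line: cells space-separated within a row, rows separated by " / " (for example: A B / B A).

(r2,c1) = B
(r2,c2) = C
(r2,c4) = E
(r3,c2) = F
(r3,c6) = C
(r4,c2) = B
(r4,c3) = C
(r4,c5) = E
(r5,c2) = D
(r5,c5) = F
(r6,c4) = D
(r6,c5) = B
(r1,c3) = B
(r1,c5) = C
(r6,c3) = F

F E B A C D / B C D E A F / A F E B D C / D B C F E A / E D A C F B / C A F D B E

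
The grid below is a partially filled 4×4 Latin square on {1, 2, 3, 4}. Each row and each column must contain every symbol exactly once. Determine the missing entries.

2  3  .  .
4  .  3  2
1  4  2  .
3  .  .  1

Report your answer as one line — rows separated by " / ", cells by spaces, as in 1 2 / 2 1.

2 3 1 4 / 4 1 3 2 / 1 4 2 3 / 3 2 4 1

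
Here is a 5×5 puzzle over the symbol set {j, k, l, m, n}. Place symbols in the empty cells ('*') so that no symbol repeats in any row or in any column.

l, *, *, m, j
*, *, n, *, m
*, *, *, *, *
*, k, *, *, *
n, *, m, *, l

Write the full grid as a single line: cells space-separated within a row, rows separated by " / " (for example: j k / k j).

Cell (r1,c2): row 1 has {j,l,m}; column 2 has {k} → n.
Cell (r1,c3): row 1 has {j,l,m,n}; column 3 has {m,n} → k.
Cell (r4,c5): row 4 has {k}; column 5 has {j,l,m} → n.
Cell (r5,c2): row 5 has {l,m,n}; column 2 has {k,n} → j.
Cell (r5,c4): row 5 has {j,l,m,n}; column 4 has {m} → k.
Cell (r2,c2): row 2 has {m,n}; column 2 has {j,k,n} → l.
Cell (r2,c4): row 2 has {l,m,n}; column 4 has {k,m} → j.
Cell (r3,c2): row 3 is empty so far; column 2 has {j,k,l,n} → m.
Cell (r3,c5): row 3 has {m}; column 5 has {j,l,m,n} → k.
Cell (r4,c4): row 4 has {k,n}; column 4 has {j,k,m} → l.
Cell (r2,c1): row 2 has {j,l,m,n}; column 1 has {l,n} → k.
Cell (r3,c1): row 3 has {k,m}; column 1 has {k,l,n} → j.
Cell (r3,c3): row 3 has {j,k,m}; column 3 has {k,m,n} → l.
Cell (r3,c4): row 3 has {j,k,l,m}; column 4 has {j,k,l,m} → n.
Cell (r4,c1): row 4 has {k,l,n}; column 1 has {j,k,l,n} → m.
Cell (r4,c3): row 4 has {k,l,m,n}; column 3 has {k,l,m,n} → j.

l n k m j / k l n j m / j m l n k / m k j l n / n j m k l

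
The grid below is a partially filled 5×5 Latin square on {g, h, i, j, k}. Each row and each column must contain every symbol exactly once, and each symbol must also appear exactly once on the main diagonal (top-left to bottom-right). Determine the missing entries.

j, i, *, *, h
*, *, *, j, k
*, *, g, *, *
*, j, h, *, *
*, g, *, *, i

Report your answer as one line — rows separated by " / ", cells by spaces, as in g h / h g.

j i k g h / g h i j k / h k g i j / i j h k g / k g j h i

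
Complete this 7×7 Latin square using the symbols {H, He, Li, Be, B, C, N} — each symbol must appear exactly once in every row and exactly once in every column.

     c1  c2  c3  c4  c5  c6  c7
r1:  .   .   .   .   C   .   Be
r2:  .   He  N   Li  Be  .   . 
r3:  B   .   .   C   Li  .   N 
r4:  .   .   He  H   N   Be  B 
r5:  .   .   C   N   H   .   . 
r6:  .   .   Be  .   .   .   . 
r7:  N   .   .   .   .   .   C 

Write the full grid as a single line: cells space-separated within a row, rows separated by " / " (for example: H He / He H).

(r2,c7) = H
(r3,c3) = H
(r3,c6) = He
(r2,c1) = C
(r2,c6) = B
(r3,c2) = Be
(r4,c1) = Li
(r4,c2) = C
(r5,c6) = Li
(r5,c7) = He
(r6,c7) = Li
(r7,c6) = H
(r1,c6) = N
(r5,c1) = Be
(r5,c2) = B
(r6,c6) = C
(r7,c2) = Li
(r7,c3) = B
(r7,c5) = He
(r1,c2) = H
(r1,c3) = Li
(r6,c2) = N
(r6,c5) = B
(r7,c4) = Be
(r1,c1) = He
(r1,c4) = B
(r6,c1) = H
(r6,c4) = He

He H Li B C N Be / C He N Li Be B H / B Be H C Li He N / Li C He H N Be B / Be B C N H Li He / H N Be He B C Li / N Li B Be He H C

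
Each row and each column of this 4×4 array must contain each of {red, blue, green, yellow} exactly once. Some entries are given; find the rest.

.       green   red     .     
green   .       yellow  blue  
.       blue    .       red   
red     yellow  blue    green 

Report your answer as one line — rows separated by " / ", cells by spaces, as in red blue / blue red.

blue green red yellow / green red yellow blue / yellow blue green red / red yellow blue green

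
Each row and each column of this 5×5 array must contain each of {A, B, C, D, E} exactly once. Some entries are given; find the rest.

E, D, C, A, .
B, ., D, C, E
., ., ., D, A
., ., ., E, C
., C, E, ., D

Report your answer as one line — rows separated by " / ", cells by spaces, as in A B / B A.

E D C A B / B A D C E / C E B D A / D B A E C / A C E B D

Cell (r1,c5): row 1 has {A,C,D,E}; column 5 has {A,C,D,E} → B.
Cell (r2,c2): row 2 has {B,C,D,E}; column 2 has {C,D} → A.
Cell (r3,c1): row 3 has {A,D}; column 1 has {B,E} → C.
Cell (r3,c3): row 3 has {A,C,D}; column 3 has {C,D,E} → B.
Cell (r4,c2): row 4 has {C,E}; column 2 has {A,C,D} → B.
Cell (r4,c3): row 4 has {B,C,E}; column 3 has {B,C,D,E} → A.
Cell (r5,c1): row 5 has {C,D,E}; column 1 has {B,C,E} → A.
Cell (r5,c4): row 5 has {A,C,D,E}; column 4 has {A,C,D,E} → B.
Cell (r3,c2): row 3 has {A,B,C,D}; column 2 has {A,B,C,D} → E.
Cell (r4,c1): row 4 has {A,B,C,E}; column 1 has {A,B,C,E} → D.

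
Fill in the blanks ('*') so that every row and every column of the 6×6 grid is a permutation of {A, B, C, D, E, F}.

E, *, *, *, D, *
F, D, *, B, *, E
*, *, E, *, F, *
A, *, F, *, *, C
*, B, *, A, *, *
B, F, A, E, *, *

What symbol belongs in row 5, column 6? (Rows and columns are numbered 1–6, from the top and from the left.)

F

Cell (r2,c3): row 2 has {B,D,E,F}; column 3 has {A,E,F} → C.
Cell (r2,c5): row 2 has {B,C,D,E,F}; column 5 has {D,F} → A.
Cell (r4,c2): row 4 has {A,C,F}; column 2 has {B,D,F} → E.
Cell (r4,c4): row 4 has {A,C,E,F}; column 4 has {A,B,E} → D.
Cell (r4,c5): row 4 has {A,C,D,E,F}; column 5 has {A,D,F} → B.
Cell (r5,c3): row 5 has {A,B}; column 3 has {A,C,E,F} → D.
Cell (r5,c6): row 5 has {A,B,D}; column 6 has {C,E} → F.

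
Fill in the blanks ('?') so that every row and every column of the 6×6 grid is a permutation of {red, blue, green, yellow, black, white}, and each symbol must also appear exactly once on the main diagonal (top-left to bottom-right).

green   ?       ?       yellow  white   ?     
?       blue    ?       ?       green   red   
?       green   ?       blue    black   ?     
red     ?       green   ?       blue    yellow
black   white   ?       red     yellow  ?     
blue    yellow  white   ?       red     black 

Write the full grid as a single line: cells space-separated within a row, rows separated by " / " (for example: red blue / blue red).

green red black yellow white blue / white blue yellow black green red / yellow green red blue black white / red black green white blue yellow / black white blue red yellow green / blue yellow white green red black

(r1,c6) = blue
(r3,c3) = red
(r3,c6) = white
(r4,c2) = black
(r4,c4) = white
(r5,c3) = blue
(r5,c6) = green
(r6,c4) = green
(r1,c2) = red
(r1,c3) = black
(r2,c3) = yellow
(r2,c4) = black
(r3,c1) = yellow
(r2,c1) = white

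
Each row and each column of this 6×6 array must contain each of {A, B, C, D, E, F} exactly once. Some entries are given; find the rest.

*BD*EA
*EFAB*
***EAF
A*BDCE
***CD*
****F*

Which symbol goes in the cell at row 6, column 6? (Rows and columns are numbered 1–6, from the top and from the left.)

(r1,c4) = F
(r3,c3) = C
(r4,c2) = F
(r5,c2) = A
(r5,c3) = E
(r5,c6) = B
(r6,c3) = A
(r6,c4) = B
(r1,c1) = C
(r2,c1) = D
(r2,c6) = C
(r3,c1) = B
(r3,c2) = D
(r5,c1) = F
(r6,c1) = E
(r6,c2) = C
(r6,c6) = D

D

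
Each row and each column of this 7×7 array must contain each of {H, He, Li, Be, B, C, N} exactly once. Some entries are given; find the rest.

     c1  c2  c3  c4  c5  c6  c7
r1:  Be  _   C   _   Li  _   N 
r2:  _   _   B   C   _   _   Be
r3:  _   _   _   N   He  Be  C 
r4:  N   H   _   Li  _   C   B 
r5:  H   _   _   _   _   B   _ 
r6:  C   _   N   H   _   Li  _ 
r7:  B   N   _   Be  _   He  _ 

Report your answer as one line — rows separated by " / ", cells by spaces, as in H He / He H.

Be He C B Li H N / He Li B C H N Be / Li B H N He Be C / N H He Li Be C B / H C Be He N B Li / C Be N H B Li He / B N Li Be C He H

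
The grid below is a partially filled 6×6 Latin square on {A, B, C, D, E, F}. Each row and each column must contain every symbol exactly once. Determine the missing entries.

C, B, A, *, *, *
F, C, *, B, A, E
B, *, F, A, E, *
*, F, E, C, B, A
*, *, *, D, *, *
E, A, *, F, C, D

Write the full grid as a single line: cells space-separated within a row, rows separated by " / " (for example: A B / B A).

(r1,c4): row 1 has {A,B,C}; column 4 has {A,B,C,D,F}, so it must be E.
(r1,c6): row 1 has {A,B,C,E}; column 6 has {A,D,E}, so it must be F.
(r2,c3): row 2 has {A,B,C,E,F}; column 3 has {A,E,F}, so it must be D.
(r3,c2): row 3 has {A,B,E,F}; column 2 has {A,B,C,F}, so it must be D.
(r3,c6): row 3 has {A,B,D,E,F}; column 6 has {A,D,E,F}, so it must be C.
(r4,c1): row 4 has {A,B,C,E,F}; column 1 has {B,C,E,F}, so it must be D.
(r5,c1): row 5 has {D}; column 1 has {B,C,D,E,F}, so it must be A.
(r5,c2): row 5 has {A,D}; column 2 has {A,B,C,D,F}, so it must be E.
(r5,c5): row 5 has {A,D,E}; column 5 has {A,B,C,E}, so it must be F.
(r5,c6): row 5 has {A,D,E,F}; column 6 has {A,C,D,E,F}, so it must be B.
(r6,c3): row 6 has {A,C,D,E,F}; column 3 has {A,D,E,F}, so it must be B.
(r1,c5): row 1 has {A,B,C,E,F}; column 5 has {A,B,C,E,F}, so it must be D.
(r5,c3): row 5 has {A,B,D,E,F}; column 3 has {A,B,D,E,F}, so it must be C.

C B A E D F / F C D B A E / B D F A E C / D F E C B A / A E C D F B / E A B F C D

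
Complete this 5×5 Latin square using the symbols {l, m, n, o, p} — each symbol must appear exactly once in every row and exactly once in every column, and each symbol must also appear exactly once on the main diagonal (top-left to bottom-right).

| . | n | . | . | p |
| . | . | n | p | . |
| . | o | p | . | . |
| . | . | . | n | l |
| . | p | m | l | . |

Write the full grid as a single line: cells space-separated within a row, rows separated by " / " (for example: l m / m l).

m n l o p / o l n p m / l o p m n / p m o n l / n p m l o

(r3,c4): row 3 has {o,p}; column 4 has {l,n,p}, so it must be m.
(r3,c5): row 3 has {m,o,p}; column 5 has {l,p}, so it must be n.
(r4,c2): row 4 has {l,n}; column 2 has {n,o,p}, so it must be m.
(r4,c3): row 4 has {l,m,n}; column 3 has {m,n,p}, so it must be o.
(r5,c5): row 5 has {l,m,p}; column 5 has {l,n,p}; the diagonal has {n,p}, so it must be o.
(r1,c3): row 1 has {n,p}; column 3 has {m,n,o,p}, so it must be l.
(r1,c4): row 1 has {l,n,p}; column 4 has {l,m,n,p}, so it must be o.
(r2,c2): row 2 has {n,p}; column 2 has {m,n,o,p}; the diagonal has {n,o,p}, so it must be l.
(r2,c5): row 2 has {l,n,p}; column 5 has {l,n,o,p}, so it must be m.
(r3,c1): row 3 has {m,n,o,p}; column 1 is empty so far, so it must be l.
(r4,c1): row 4 has {l,m,n,o}; column 1 has {l}, so it must be p.
(r5,c1): row 5 has {l,m,o,p}; column 1 has {l,p}, so it must be n.
(r1,c1): row 1 has {l,n,o,p}; column 1 has {l,n,p}; the diagonal has {l,n,o,p}, so it must be m.
(r2,c1): row 2 has {l,m,n,p}; column 1 has {l,m,n,p}, so it must be o.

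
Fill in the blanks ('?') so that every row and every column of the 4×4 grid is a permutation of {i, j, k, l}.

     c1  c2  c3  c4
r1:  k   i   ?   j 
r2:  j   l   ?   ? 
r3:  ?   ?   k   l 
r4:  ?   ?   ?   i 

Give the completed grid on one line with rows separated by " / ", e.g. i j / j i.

k i l j / j l i k / i j k l / l k j i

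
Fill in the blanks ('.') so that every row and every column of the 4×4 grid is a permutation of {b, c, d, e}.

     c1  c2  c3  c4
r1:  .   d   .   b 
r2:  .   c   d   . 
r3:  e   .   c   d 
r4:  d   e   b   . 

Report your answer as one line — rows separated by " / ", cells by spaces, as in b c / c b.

row 1 has {b,d}; column 1 has {d,e} — only c is left for (r1,c1).
row 1 has {b,c,d}; column 3 has {b,c,d} — only e is left for (r1,c3).
row 2 has {c,d}; column 1 has {c,d,e} — only b is left for (r2,c1).
row 2 has {b,c,d}; column 4 has {b,d} — only e is left for (r2,c4).
row 3 has {c,d,e}; column 2 has {c,d,e} — only b is left for (r3,c2).
row 4 has {b,d,e}; column 4 has {b,d,e} — only c is left for (r4,c4).

c d e b / b c d e / e b c d / d e b c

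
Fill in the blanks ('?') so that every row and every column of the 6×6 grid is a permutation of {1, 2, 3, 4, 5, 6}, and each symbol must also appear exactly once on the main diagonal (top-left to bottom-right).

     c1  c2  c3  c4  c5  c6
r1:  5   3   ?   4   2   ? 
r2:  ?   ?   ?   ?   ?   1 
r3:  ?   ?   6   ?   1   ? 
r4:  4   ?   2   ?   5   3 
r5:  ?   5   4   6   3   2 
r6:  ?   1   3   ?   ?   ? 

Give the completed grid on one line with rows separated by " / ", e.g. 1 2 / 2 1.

5 3 1 4 2 6 / 6 2 5 3 4 1 / 3 4 6 2 1 5 / 4 6 2 1 5 3 / 1 5 4 6 3 2 / 2 1 3 5 6 4

(r1,c3) = 1
(r1,c6) = 6
(r2,c3) = 5
(r4,c2) = 6
(r4,c4) = 1
(r5,c1) = 1
(r6,c6) = 4
(r2,c2) = 2
(r2,c4) = 3
(r3,c2) = 4
(r3,c6) = 5
(r6,c5) = 6
(r2,c1) = 6
(r2,c5) = 4
(r3,c4) = 2
(r6,c1) = 2
(r6,c4) = 5
(r3,c1) = 3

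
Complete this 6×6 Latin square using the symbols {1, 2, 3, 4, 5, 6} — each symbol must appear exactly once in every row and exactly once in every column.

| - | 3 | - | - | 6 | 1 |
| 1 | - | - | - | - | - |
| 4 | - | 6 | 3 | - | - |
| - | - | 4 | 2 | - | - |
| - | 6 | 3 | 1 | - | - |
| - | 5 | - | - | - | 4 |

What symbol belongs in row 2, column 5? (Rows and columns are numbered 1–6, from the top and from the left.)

row 4 has {2,4}; column 2 has {3,5,6} — only 1 is left for (r4,c2).
row 6 has {4,5}; column 4 has {1,2,3} — only 6 is left for (r6,c4).
row 3 has {3,4,6}; column 2 has {1,3,5,6} — only 2 is left for (r3,c2).
row 3 has {2,3,4,6}; column 6 has {1,4} — only 5 is left for (r3,c6).
row 5 has {1,3,6}; column 6 has {1,4,5} — only 2 is left for (r5,c6).
row 2 has {1}; column 2 has {1,2,3,5,6} — only 4 is left for (r2,c2).
row 2 has {1,4}; column 4 has {1,2,3,6} — only 5 is left for (r2,c4).
row 3 has {2,3,4,5,6}; column 5 has {6} — only 1 is left for (r3,c5).
row 5 has {1,2,3,6}; column 1 has {1,4} — only 5 is left for (r5,c1).
row 5 has {1,2,3,5,6}; column 5 has {1,6} — only 4 is left for (r5,c5).
row 1 has {1,3,6}; column 1 has {1,4,5} — only 2 is left for (r1,c1).
row 1 has {1,2,3,6}; column 3 has {3,4,6} — only 5 is left for (r1,c3).
row 1 has {1,2,3,5,6}; column 4 has {1,2,3,5,6} — only 4 is left for (r1,c4).
row 2 has {1,4,5}; column 3 has {3,4,5,6} — only 2 is left for (r2,c3).
row 2 has {1,2,4,5}; column 5 has {1,4,6} — only 3 is left for (r2,c5).

3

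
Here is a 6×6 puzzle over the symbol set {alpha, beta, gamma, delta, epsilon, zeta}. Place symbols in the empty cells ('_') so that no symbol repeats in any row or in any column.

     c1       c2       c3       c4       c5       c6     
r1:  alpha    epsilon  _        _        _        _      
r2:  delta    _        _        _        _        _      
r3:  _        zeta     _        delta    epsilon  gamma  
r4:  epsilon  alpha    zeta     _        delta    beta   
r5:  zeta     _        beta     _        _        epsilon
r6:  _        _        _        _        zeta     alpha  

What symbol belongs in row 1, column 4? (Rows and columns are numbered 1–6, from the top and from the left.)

zeta

(r2,c6): row 2 has {delta}; column 6 has {alpha,beta,gamma,epsilon}, so it must be zeta.
(r3,c1): row 3 has {gamma,delta,epsilon,zeta}; column 1 has {alpha,delta,epsilon,zeta}, so it must be beta.
(r3,c3): row 3 has {beta,gamma,delta,epsilon,zeta}; column 3 has {beta,zeta}, so it must be alpha.
(r4,c4): row 4 has {alpha,beta,delta,epsilon,zeta}; column 4 has {delta}, so it must be gamma.
(r5,c4): row 5 has {beta,epsilon,zeta}; column 4 has {gamma,delta}, so it must be alpha.
(r5,c5): row 5 has {alpha,beta,epsilon,zeta}; column 5 has {delta,epsilon,zeta}, so it must be gamma.
(r6,c1): row 6 has {alpha,zeta}; column 1 has {alpha,beta,delta,epsilon,zeta}, so it must be gamma.
(r1,c5): row 1 has {alpha,epsilon}; column 5 has {gamma,delta,epsilon,zeta}, so it must be beta.
(r1,c6): row 1 has {alpha,beta,epsilon}; column 6 has {alpha,beta,gamma,epsilon,zeta}, so it must be delta.
(r2,c5): row 2 has {delta,zeta}; column 5 has {beta,gamma,delta,epsilon,zeta}, so it must be alpha.
(r5,c2): row 5 has {alpha,beta,gamma,epsilon,zeta}; column 2 has {alpha,epsilon,zeta}, so it must be delta.
(r6,c2): row 6 has {alpha,gamma,zeta}; column 2 has {alpha,delta,epsilon,zeta}, so it must be beta.
(r6,c4): row 6 has {alpha,beta,gamma,zeta}; column 4 has {alpha,gamma,delta}, so it must be epsilon.
(r1,c3): row 1 has {alpha,beta,delta,epsilon}; column 3 has {alpha,beta,zeta}, so it must be gamma.
(r1,c4): row 1 has {alpha,beta,gamma,delta,epsilon}; column 4 has {alpha,gamma,delta,epsilon}, so it must be zeta.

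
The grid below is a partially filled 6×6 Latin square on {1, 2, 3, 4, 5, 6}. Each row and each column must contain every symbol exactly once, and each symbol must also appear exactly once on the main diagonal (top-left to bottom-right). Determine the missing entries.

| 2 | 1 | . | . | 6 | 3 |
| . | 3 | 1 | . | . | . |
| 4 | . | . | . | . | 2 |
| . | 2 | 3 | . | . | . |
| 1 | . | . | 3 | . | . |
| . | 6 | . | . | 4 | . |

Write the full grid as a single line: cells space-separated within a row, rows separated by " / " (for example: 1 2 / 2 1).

2 1 4 5 6 3 / 5 3 1 6 2 4 / 4 5 6 1 3 2 / 6 2 3 4 1 5 / 1 4 2 3 5 6 / 3 6 5 2 4 1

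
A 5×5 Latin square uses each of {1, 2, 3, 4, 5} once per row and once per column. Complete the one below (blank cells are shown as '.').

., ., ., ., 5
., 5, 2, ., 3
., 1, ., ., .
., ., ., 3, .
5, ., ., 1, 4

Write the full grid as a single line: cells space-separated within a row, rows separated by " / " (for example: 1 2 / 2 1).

4 3 1 2 5 / 1 5 2 4 3 / 3 1 4 5 2 / 2 4 5 3 1 / 5 2 3 1 4

row 2 has {2,3,5}; column 4 has {1,3} — only 4 is left for (r2,c4).
row 3 has {1}; column 5 has {3,4,5} — only 2 is left for (r3,c5).
row 4 has {3}; column 5 has {2,3,4,5} — only 1 is left for (r4,c5).
row 5 has {1,4,5}; column 3 has {2} — only 3 is left for (r5,c3).
row 1 has {5}; column 4 has {1,3,4} — only 2 is left for (r1,c4).
row 2 has {2,3,4,5}; column 1 has {5} — only 1 is left for (r2,c1).
row 3 has {1,2}; column 4 has {1,2,3,4} — only 5 is left for (r3,c4).
row 5 has {1,3,4,5}; column 2 has {1,5} — only 2 is left for (r5,c2).
row 3 has {1,2,5}; column 3 has {2,3} — only 4 is left for (r3,c3).
row 4 has {1,3}; column 2 has {1,2,5} — only 4 is left for (r4,c2).
row 4 has {1,3,4}; column 3 has {2,3,4} — only 5 is left for (r4,c3).
row 1 has {2,5}; column 2 has {1,2,4,5} — only 3 is left for (r1,c2).
row 1 has {2,3,5}; column 3 has {2,3,4,5} — only 1 is left for (r1,c3).
row 3 has {1,2,4,5}; column 1 has {1,5} — only 3 is left for (r3,c1).
row 4 has {1,3,4,5}; column 1 has {1,3,5} — only 2 is left for (r4,c1).
row 1 has {1,2,3,5}; column 1 has {1,2,3,5} — only 4 is left for (r1,c1).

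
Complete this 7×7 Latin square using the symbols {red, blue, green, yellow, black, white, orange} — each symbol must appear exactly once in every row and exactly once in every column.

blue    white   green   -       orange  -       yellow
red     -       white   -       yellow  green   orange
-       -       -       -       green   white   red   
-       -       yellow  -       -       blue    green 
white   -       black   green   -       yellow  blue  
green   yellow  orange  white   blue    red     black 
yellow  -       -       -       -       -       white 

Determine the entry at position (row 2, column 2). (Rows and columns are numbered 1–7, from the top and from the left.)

blue

Cell (r1,c6): row 1 has {blue,green,yellow,white,orange}; column 6 has {red,blue,green,yellow,white} → black.
Cell (r3,c3): row 3 has {red,green,white}; column 3 has {green,yellow,black,white,orange} → blue.
Cell (r5,c5): row 5 has {blue,green,yellow,black,white}; column 5 has {blue,green,yellow,orange} → red.
Cell (r7,c3): row 7 has {yellow,white}; column 3 has {blue,green,yellow,black,white,orange} → red.
Cell (r7,c5): row 7 has {red,yellow,white}; column 5 has {red,blue,green,yellow,orange} → black.
Cell (r7,c6): row 7 has {red,yellow,black,white}; column 6 has {red,blue,green,yellow,black,white} → orange.
Cell (r1,c4): row 1 has {blue,green,yellow,black,white,orange}; column 4 has {green,white} → red.
Cell (r4,c5): row 4 has {blue,green,yellow}; column 5 has {red,blue,green,yellow,black,orange} → white.
Cell (r5,c2): row 5 has {red,blue,green,yellow,black,white}; column 2 has {yellow,white} → orange.
Cell (r7,c4): row 7 has {red,yellow,black,white,orange}; column 4 has {red,green,white} → blue.
Cell (r2,c4): row 2 has {red,green,yellow,white,orange}; column 4 has {red,blue,green,white} → black.
Cell (r3,c2): row 3 has {red,blue,green,white}; column 2 has {yellow,white,orange} → black.
Cell (r4,c2): row 4 has {blue,green,yellow,white}; column 2 has {yellow,black,white,orange} → red.
Cell (r4,c4): row 4 has {red,blue,green,yellow,white}; column 4 has {red,blue,green,black,white} → orange.
Cell (r7,c2): row 7 has {red,blue,yellow,black,white,orange}; column 2 has {red,yellow,black,white,orange} → green.
Cell (r2,c2): row 2 has {red,green,yellow,black,white,orange}; column 2 has {red,green,yellow,black,white,orange} → blue.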